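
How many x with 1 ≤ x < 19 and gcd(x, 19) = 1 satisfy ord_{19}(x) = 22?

0

φ(19) = 19 − 1 = 18 = 2 · 3^2.
In a cyclic group of order 18, there are φ(d) elements of order d for each divisor d of 18, and zero for non-divisors.
22 does not divide 18, so no element of (Z/19Z)^× has order 22.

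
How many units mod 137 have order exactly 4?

φ(137) = 137 − 1 = 136 = 2^3 · 17.
(Z/137Z)^× is cyclic (|G| = 136); a cyclic group of order m has exactly φ(d) elements of each order d | m, and none otherwise.
4 = 2^2 divides 136, and φ(4) = 2.

2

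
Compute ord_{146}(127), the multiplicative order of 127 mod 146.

36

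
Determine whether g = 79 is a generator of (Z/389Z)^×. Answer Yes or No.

No

φ(389) = 389 − 1 = 388 = 2^2 · 97.
An element g generates (Z/389Z)^× iff g^(388/q) ≢ 1 (mod 389) for each prime q ∈ {2, 97}.
79^194 ≡ 1 (mod 389)  [q = 2: ≡ 1 ✗]
79^4 ≡ 289 (mod 389)  [q = 97: ≢ 1 ✓]
Since 79^194 ≡ 1, the order of 79 divides 194 < 388, so 79 is not a primitive root.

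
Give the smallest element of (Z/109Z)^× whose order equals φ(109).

6

φ(109) = 109 − 1 = 108 = 2^2 · 3^3.
Test candidates g = 2, 3, … against the prime factors q ∈ {2, 3} of φ(109): g is a generator iff g^(108/q) ≢ 1 for every such q.
g = 2: 2^54 ≡ 108; 2^36 ≡ 1 — hits 1, so not a primitive root.
g = 3: 3^54 ≡ 1 — hits 1, so not a primitive root.
g = 4: 4^54 ≡ 1 — hits 1, so not a primitive root.
g = 5: 5^54 ≡ 1 — hits 1, so not a primitive root.
g = 6: 6^54 ≡ 108; 6^36 ≡ 63 — none is 1, so 6 is a primitive root.
The smallest primitive root modulo 109 is 6.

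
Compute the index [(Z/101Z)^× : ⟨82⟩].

2

By Lagrange's theorem, ord_101(82) divides φ(101) = 101 − 1 = 100 = 2^2 · 5^2.
Divisors of 100: 1, 2, 4, 5, 10, 20, 25, 50, 100.
Test each divisor d:
82^1 ≡ 82 (mod 101)
82^2 ≡ 58 (mod 101)
82^4 ≡ 31 (mod 101)
82^5 ≡ 17 (mod 101)
82^10 ≡ 87 (mod 101)
82^20 ≡ 95 (mod 101)
82^25 ≡ 100 (mod 101)
82^50 ≡ 1 (mod 101) ✓
So ord_101(82) = 50, hence |⟨82⟩| = 50.
Index = |(Z/101Z)^×| / |⟨82⟩| = 100 / 50 = 2.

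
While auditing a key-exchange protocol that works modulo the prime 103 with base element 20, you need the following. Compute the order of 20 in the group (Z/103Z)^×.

102

By Lagrange's theorem, ord_103(20) divides φ(103) = 103 − 1 = 102 = 2 · 3 · 17.
Divisors of 102: 1, 2, 3, 6, 17, 34, 51, 102.
Compute 20^d (mod 103) for the divisors d until we hit 1:
20^1 ≡ 20 (mod 103)
20^2 ≡ 91 (mod 103)
20^3 ≡ 69 (mod 103)
20^6 ≡ 23 (mod 103)
20^17 ≡ 47 (mod 103)
20^34 ≡ 46 (mod 103)
20^51 ≡ 102 (mod 103)
20^102 ≡ 1 (mod 103) ✓
Hence ord(20) = 102.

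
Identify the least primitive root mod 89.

3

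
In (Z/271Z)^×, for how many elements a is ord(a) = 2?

φ(271) = 271 − 1 = 270 = 2 · 3^3 · 5.
(Z/271Z)^× is cyclic (|G| = 270); a cyclic group of order m has exactly φ(d) elements of each order d | m, and none otherwise.
2 | 270, and φ(2) = 2 − 1 = 1.

1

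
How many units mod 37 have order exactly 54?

0

φ(37) = 37 − 1 = 36 = 2^2 · 3^2.
(Z/37Z)^× is cyclic (|G| = 36); a cyclic group of order m has exactly φ(d) elements of each order d | m, and none otherwise.
Since 54 ∤ 36, the count is 0.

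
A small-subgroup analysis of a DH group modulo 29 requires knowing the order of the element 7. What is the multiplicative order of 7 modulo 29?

By Lagrange's theorem, ord_29(7) divides φ(29) = 29 − 1 = 28 = 2^2 · 7.
Divisors of 28: 1, 2, 4, 7, 14, 28.
Check 7^d mod 29 for each divisor in increasing order:
7^1 ≡ 7
7^2 ≡ 20
7^4 ≡ 23
7^7 ≡ 1
Therefore the multiplicative order of 7 modulo 29 is 7.

7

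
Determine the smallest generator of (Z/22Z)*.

7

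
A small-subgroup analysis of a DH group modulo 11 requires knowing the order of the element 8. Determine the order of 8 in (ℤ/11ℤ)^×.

The order of 8 must divide φ(11) = 11 − 1 = 10 = 2 · 5.
Divisors of 10: 1, 2, 5, 10.
Evaluate successive powers at the divisors of 10:
8^1 ≡ 8
8^2 ≡ 9
8^5 ≡ 10
8^10 ≡ 1
Hence ord(8) = 10.

10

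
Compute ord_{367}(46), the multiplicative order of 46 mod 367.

61

ord(46) | φ(367) = 367 − 1 = 366 = 2 · 3 · 61.
Divisors of 366: 1, 2, 3, 6, 61, 122, 183, 366.
Compute 46^d (mod 367) for the divisors d until we hit 1:
46^1 ≡ 46 (mod 367)
46^2 ≡ 281 (mod 367)
46^3 ≡ 81 (mod 367)
46^6 ≡ 322 (mod 367)
46^61 ≡ 1 (mod 367) ✓
Hence ord(46) = 61.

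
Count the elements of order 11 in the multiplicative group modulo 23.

10

φ(23) = 23 − 1 = 22 = 2 · 11.
Since (Z/23Z)^× is cyclic of order 22, the number of elements of order d is φ(d) when d | 22 and 0 otherwise.
11 | 22, and φ(11) = 11 − 1 = 10.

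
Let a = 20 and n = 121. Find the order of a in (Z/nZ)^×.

ord(20) | φ(121) = φ(11^2) = 11·(11−1) = 110 = 2 · 5 · 11.
Divisors of 110: 1, 2, 5, 10, 11, 22, 55, 110.
Check 20^d mod 121 for each divisor in increasing order:
20^1 ≡ 20 (mod 121)
20^2 ≡ 37 (mod 121)
20^5 ≡ 34 (mod 121)
20^10 ≡ 67 (mod 121)
20^11 ≡ 9 (mod 121)
20^22 ≡ 81 (mod 121)
20^55 ≡ 1 (mod 121) ✓
Hence ord(20) = 55.

55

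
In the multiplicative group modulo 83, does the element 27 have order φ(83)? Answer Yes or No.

No

φ(83) = 83 − 1 = 82 = 2 · 41.
An element g generates (Z/83Z)^× iff g^(82/q) ≢ 1 (mod 83) for each prime q ∈ {2, 41}.
27^41 ≡ 1 (mod 83)  [q = 2: ≡ 1 ✗]
27^2 ≡ 65 (mod 83)  [q = 41: ≢ 1 ✓]
27^41 ≡ 1 shows ord(27) | 41, strictly less than φ(83); not a primitive root.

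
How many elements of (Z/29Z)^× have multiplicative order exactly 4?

2

φ(29) = 29 − 1 = 28 = 2^2 · 7.
(Z/29Z)^× is cyclic (|G| = 28); a cyclic group of order m has exactly φ(d) elements of each order d | m, and none otherwise.
4 = 2^2 divides 28, and φ(4) = 2.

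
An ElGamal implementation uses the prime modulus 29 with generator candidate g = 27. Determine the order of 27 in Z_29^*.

28

ord(27) | φ(29) = 29 − 1 = 28 = 2^2 · 7.
Divisors of 28: 1, 2, 4, 7, 14, 28.
Evaluate successive powers at the divisors of 28:
27^1 ≡ 27
27^2 ≡ 4
27^4 ≡ 16
27^7 ≡ 17
27^14 ≡ 28
27^28 ≡ 1
Hence ord(27) = 28.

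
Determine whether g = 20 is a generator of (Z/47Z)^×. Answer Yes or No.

φ(47) = 47 − 1 = 46 = 2 · 23.
An element g generates (Z/47Z)^× iff g^(46/q) ≢ 1 (mod 47) for each prime q ∈ {2, 23}.
20^23 ≡ 46 (mod 47)  [q = 2: ≢ 1 ✓]
20^2 ≡ 24 (mod 47)  [q = 23: ≢ 1 ✓]
None equal 1, so ord_47(20) = 46: 20 is a primitive root.

Yes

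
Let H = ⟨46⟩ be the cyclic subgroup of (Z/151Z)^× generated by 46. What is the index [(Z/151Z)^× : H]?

5

By Lagrange's theorem, ord_151(46) divides φ(151) = 151 − 1 = 150 = 2 · 3 · 5^2.
Divisors of 150: 1, 2, 3, 5, 6, 10, 15, 25, 30, 50, 75, 150.
Check 46^d mod 151 for each divisor in increasing order:
46^1 ≡ 46
46^2 ≡ 2
46^3 ≡ 92
46^5 ≡ 33
46^6 ≡ 8
46^10 ≡ 32
46^15 ≡ 150
46^25 ≡ 119
46^30 ≡ 1
Thus |⟨46⟩| = ord(46) = 30.
The index is φ(151) / ord(46) = 150 / 30 = 5.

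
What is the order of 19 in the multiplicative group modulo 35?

By Lagrange's theorem, ord_35(19) divides φ(35) = φ(5·7) = (5−1)·(7−1) = 4·6 = 24 = 2^3 · 3.
Divisors of 24: 1, 2, 3, 4, 6, 8, 12, 24.
Check 19^d mod 35 for each divisor in increasing order:
19^1 ≡ 19 (mod 35)
19^2 ≡ 11 (mod 35)
19^3 ≡ 34 (mod 35)
19^4 ≡ 16 (mod 35)
19^6 ≡ 1 (mod 35) ✓
Therefore the multiplicative order of 19 modulo 35 is 6.

6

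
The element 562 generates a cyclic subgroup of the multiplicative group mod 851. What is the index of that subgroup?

4

ord(562) | φ(851) = φ(23·37) = (23−1)·(37−1) = 22·36 = 792 = 2^3 · 3^2 · 11.
Divisors of 792: 1, 2, 3, 4, 6, 8, 9, 11, 12, 18, 22, 24, 33, 36, 44, 66, 72, 88, 99, 132, 198, 264, 396, 792.
Check 562^d mod 851 for each divisor in increasing order:
562^1 ≡ 562 (mod 851)
562^2 ≡ 123 (mod 851)
562^3 ≡ 195 (mod 851)
562^4 ≡ 662 (mod 851)
562^6 ≡ 581 (mod 851)
562^8 ≡ 830 (mod 851)
562^9 ≡ 112 (mod 851)
562^11 ≡ 160 (mod 851)
562^12 ≡ 565 (mod 851)
562^18 ≡ 630 (mod 851)
562^22 ≡ 70 (mod 851)
562^24 ≡ 100 (mod 851)
562^33 ≡ 137 (mod 851)
562^36 ≡ 334 (mod 851)
562^44 ≡ 645 (mod 851)
562^66 ≡ 47 (mod 851)
562^72 ≡ 75 (mod 851)
562^88 ≡ 737 (mod 851)
562^99 ≡ 482 (mod 851)
562^132 ≡ 507 (mod 851)
562^198 ≡ 1 (mod 851) ✓
So ord_851(562) = 198, hence |⟨562⟩| = 198.
The index is φ(851) / ord(562) = 792 / 198 = 4.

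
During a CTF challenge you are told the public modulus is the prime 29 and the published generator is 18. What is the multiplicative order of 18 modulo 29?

The order of 18 must divide φ(29) = 29 − 1 = 28 = 2^2 · 7.
Divisors of 28: 1, 2, 4, 7, 14, 28.
Compute 18^d (mod 29) for the divisors d until we hit 1:
18^1 ≡ 18
18^2 ≡ 5
18^4 ≡ 25
18^7 ≡ 17
18^14 ≡ 28
18^28 ≡ 1
The smallest such exponent is 28, so the order of 18 is 28.

28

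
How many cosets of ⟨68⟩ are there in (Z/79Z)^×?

The order of 68 must divide φ(79) = 79 − 1 = 78 = 2 · 3 · 13.
Divisors of 78: 1, 2, 3, 6, 13, 26, 39, 78.
Compute 68^d (mod 79) for the divisors d until we hit 1:
68^1 ≡ 68 (mod 79)
68^2 ≡ 42 (mod 79)
68^3 ≡ 12 (mod 79)
68^6 ≡ 65 (mod 79)
68^13 ≡ 56 (mod 79)
68^26 ≡ 55 (mod 79)
68^39 ≡ 78 (mod 79)
68^78 ≡ 1 (mod 79) ✓
The order of 68 is 78, so the subgroup it generates has 78 elements.
The index is φ(79) / ord(68) = 78 / 78 = 1.

1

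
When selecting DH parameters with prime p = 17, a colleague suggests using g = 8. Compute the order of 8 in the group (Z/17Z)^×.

8

The order of 8 must divide φ(17) = 17 − 1 = 16 = 2^4.
Divisors of 16: 1, 2, 4, 8, 16.
Check 8^d mod 17 for each divisor in increasing order:
8^1 ≡ 8 (mod 17)
8^2 ≡ 13 (mod 17)
8^4 ≡ 16 (mod 17)
8^8 ≡ 1 (mod 17) ✓
Hence ord(8) = 8.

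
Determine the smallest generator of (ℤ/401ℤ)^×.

3

φ(401) = 401 − 1 = 400 = 2^4 · 5^2.
g is a primitive root iff g^(400/q) ≢ 1 (mod 401) for each prime q ∈ {2, 5}.
g = 2: 2^200 ≡ 1 — hits 1, so not a primitive root.
g = 3: 3^200 ≡ 400; 3^80 ≡ 72 — none is 1, so 3 is a primitive root.
The smallest primitive root modulo 401 is 3.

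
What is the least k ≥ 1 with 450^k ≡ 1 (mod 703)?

The order of 450 must divide φ(703) = φ(19·37) = (19−1)·(37−1) = 18·36 = 648 = 2^3 · 3^4.
Divisors of 648: 1, 2, 3, 4, 6, 8, 9, 12, 18, 24, 27, 36, 54, 72, 81, 108, 162, 216, 324, 648.
Compute 450^d (mod 703) for the divisors d until we hit 1:
450^1 ≡ 450 (mod 703)
450^2 ≡ 36 (mod 703)
450^3 ≡ 31 (mod 703)
450^4 ≡ 593 (mod 703)
450^6 ≡ 258 (mod 703)
450^8 ≡ 149 (mod 703)
450^9 ≡ 265 (mod 703)
450^12 ≡ 482 (mod 703)
450^18 ≡ 628 (mod 703)
450^24 ≡ 334 (mod 703)
450^27 ≡ 512 (mod 703)
450^36 ≡ 1 (mod 703) ✓
Therefore the multiplicative order of 450 modulo 703 is 36.

36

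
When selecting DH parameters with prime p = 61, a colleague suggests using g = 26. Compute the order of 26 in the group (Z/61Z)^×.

60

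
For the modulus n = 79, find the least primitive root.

φ(79) = 79 − 1 = 78 = 2 · 3 · 13.
Test candidates g = 2, 3, … against the prime factors q ∈ {2, 3, 13} of φ(79): g is a generator iff g^(78/q) ≢ 1 for every such q.
g = 2: 2^39 ≡ 1 — hits 1, so not a primitive root.
g = 3: 3^39 ≡ 78; 3^26 ≡ 23; 3^6 ≡ 18 — none is 1, so 3 is a primitive root.
The smallest primitive root modulo 79 is 3.

3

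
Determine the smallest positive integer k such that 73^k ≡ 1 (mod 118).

58

Since 73 ∈ (Z/118Z)^×, its order divides φ(118) = φ(2)·φ(59) = 1·58 = 58 = 2 · 29.
Divisors of 58: 1, 2, 29, 58.
Compute 73^d (mod 118) for the divisors d until we hit 1:
73^1 ≡ 73 (mod 118)
73^2 ≡ 19 (mod 118)
73^29 ≡ 117 (mod 118)
73^58 ≡ 1 (mod 118) ✓
Therefore the multiplicative order of 73 modulo 118 is 58.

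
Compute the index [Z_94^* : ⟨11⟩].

1

Since 11 ∈ (Z/94Z)^×, its order divides φ(94) = φ(2)·φ(47) = 1·46 = 46 = 2 · 23.
Divisors of 46: 1, 2, 23, 46.
Check 11^d mod 94 for each divisor in increasing order:
11^1 ≡ 11 (mod 94)
11^2 ≡ 27 (mod 94)
11^23 ≡ 93 (mod 94)
11^46 ≡ 1 (mod 94) ✓
The order of 11 is 46, so the subgroup it generates has 46 elements.
Index = |(Z/94Z)^×| / |⟨11⟩| = 46 / 46 = 1.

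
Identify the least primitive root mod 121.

φ(121) = φ(11^2) = 11·(11−1) = 110 = 2 · 5 · 11.
Test candidates g = 2, 3, … against the prime factors q ∈ {2, 5, 11} of φ(121): g is a generator iff g^(110/q) ≢ 1 for every such q.
g = 2: 2^55 ≡ 120; 2^22 ≡ 81; 2^10 ≡ 56 — none is 1, so 2 is a primitive root.
Hence the least primitive root of 121 is 2.

2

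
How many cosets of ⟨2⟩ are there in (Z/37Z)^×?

1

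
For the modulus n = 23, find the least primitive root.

φ(23) = 23 − 1 = 22 = 2 · 11.
g is a primitive root iff g^(22/q) ≢ 1 (mod 23) for each prime q ∈ {2, 11}.
g = 2: 2^11 ≡ 1 — hits 1, so not a primitive root.
g = 3: 3^11 ≡ 1 — hits 1, so not a primitive root.
g = 4: 4^11 ≡ 1 — hits 1, so not a primitive root.
g = 5: 5^11 ≡ 22; 5^2 ≡ 2 — none is 1, so 5 is a primitive root.
The smallest primitive root modulo 23 is 5.

5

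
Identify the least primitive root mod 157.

φ(157) = 157 − 1 = 156 = 2^2 · 3 · 13.
Test candidates g = 2, 3, … against the prime factors q ∈ {2, 3, 13} of φ(157): g is a generator iff g^(156/q) ≢ 1 for every such q.
g = 2: 2^78 ≡ 156; 2^52 ≡ 1 — hits 1, so not a primitive root.
g = 3: 3^78 ≡ 1 — hits 1, so not a primitive root.
g = 4: 4^78 ≡ 1 — hits 1, so not a primitive root.
g = 5: 5^78 ≡ 156; 5^52 ≡ 12; 5^12 ≡ 130 — none is 1, so 5 is a primitive root.
So 5 is the smallest generator of (Z/157Z)^×.

5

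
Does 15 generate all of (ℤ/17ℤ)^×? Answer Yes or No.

φ(17) = 17 − 1 = 16 = 2^4.
An element g generates (Z/17Z)^× iff g^(16/q) ≢ 1 (mod 17) for each prime q ∈ {2}.
15^8 ≡ 1 (mod 17)  [q = 2: ≡ 1 ✗]
Since 15^8 ≡ 1, the order of 15 divides 8 < 16, so 15 is not a primitive root.

No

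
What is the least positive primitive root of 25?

φ(25) = φ(5^2) = 5·(5−1) = 20 = 2^2 · 5.
Test candidates g = 2, 3, … against the prime factors q ∈ {2, 5} of φ(25): g is a generator iff g^(20/q) ≢ 1 for every such q.
g = 2: 2^10 ≡ 24; 2^4 ≡ 16 — none is 1, so 2 is a primitive root.
So 2 is the smallest generator of (Z/25Z)^×.

2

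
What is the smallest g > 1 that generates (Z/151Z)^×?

6

φ(151) = 151 − 1 = 150 = 2 · 3 · 5^2.
Test candidates g = 2, 3, … against the prime factors q ∈ {2, 3, 5} of φ(151): g is a generator iff g^(150/q) ≢ 1 for every such q.
g = 2: 2^75 ≡ 1 — hits 1, so not a primitive root.
g = 3: 3^75 ≡ 150; 3^50 ≡ 1 — hits 1, so not a primitive root.
g = 4: 4^75 ≡ 1 — hits 1, so not a primitive root.
g = 5: 5^75 ≡ 1 — hits 1, so not a primitive root.
g = 6: 6^75 ≡ 150; 6^50 ≡ 32; 6^30 ≡ 59 — none is 1, so 6 is a primitive root.
Hence the least primitive root of 151 is 6.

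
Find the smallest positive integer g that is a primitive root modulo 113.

φ(113) = 113 − 1 = 112 = 2^4 · 7.
g is a primitive root iff g^(112/q) ≢ 1 (mod 113) for each prime q ∈ {2, 7}.
g = 2: 2^56 ≡ 1 — hits 1, so not a primitive root.
g = 3: 3^56 ≡ 112; 3^16 ≡ 49 — none is 1, so 3 is a primitive root.
The smallest primitive root modulo 113 is 3.

3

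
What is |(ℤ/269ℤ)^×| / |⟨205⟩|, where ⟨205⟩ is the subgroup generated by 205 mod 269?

By Lagrange's theorem, ord_269(205) divides φ(269) = 269 − 1 = 268 = 2^2 · 67.
Divisors of 268: 1, 2, 4, 67, 134, 268.
Compute 205^d (mod 269) for the divisors d until we hit 1:
205^1 ≡ 205
205^2 ≡ 61
205^4 ≡ 224
205^67 ≡ 1
So ord_269(205) = 67, hence |⟨205⟩| = 67.
[(Z/269Z)^× : ⟨205⟩] = 268/67 = 4.

4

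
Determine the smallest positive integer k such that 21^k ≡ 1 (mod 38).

18

The order of 21 must divide φ(38) = φ(2)·φ(19) = 1·18 = 18 = 2 · 3^2.
Divisors of 18: 1, 2, 3, 6, 9, 18.
Compute 21^d (mod 38) for the divisors d until we hit 1:
21^1 ≡ 21 (mod 38)
21^2 ≡ 23 (mod 38)
21^3 ≡ 27 (mod 38)
21^6 ≡ 7 (mod 38)
21^9 ≡ 37 (mod 38)
21^18 ≡ 1 (mod 38) ✓
Hence ord(21) = 18.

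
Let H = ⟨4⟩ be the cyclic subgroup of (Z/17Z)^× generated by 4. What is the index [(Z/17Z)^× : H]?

By Lagrange's theorem, ord_17(4) divides φ(17) = 17 − 1 = 16 = 2^4.
Divisors of 16: 1, 2, 4, 8, 16.
Evaluate successive powers at the divisors of 16:
4^1 ≡ 4 (mod 17)
4^2 ≡ 16 (mod 17)
4^4 ≡ 1 (mod 17) ✓
So ord_17(4) = 4, hence |⟨4⟩| = 4.
[(Z/17Z)^× : ⟨4⟩] = 16/4 = 4.

4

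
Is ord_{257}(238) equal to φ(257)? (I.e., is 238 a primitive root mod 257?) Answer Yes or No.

φ(257) = 257 − 1 = 256 = 2^8.
It suffices to check that the order of 238 is not a proper divisor of 256: compute 238^(256/q) for q ∈ {2}.
238^128 ≡ 256 (mod 257)  [q = 2: ≢ 1 ✓]
All checks pass, so 238 has order 256 and is a primitive root modulo 257.

Yes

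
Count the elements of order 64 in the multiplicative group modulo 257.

32

φ(257) = 257 − 1 = 256 = 2^8.
(Z/257Z)^× is cyclic (|G| = 256); a cyclic group of order m has exactly φ(d) elements of each order d | m, and none otherwise.
64 = 2^6 divides 256, and φ(64) = 32.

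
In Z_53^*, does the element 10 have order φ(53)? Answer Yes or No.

φ(53) = 53 − 1 = 52 = 2^2 · 13.
An element g generates (Z/53Z)^× iff g^(52/q) ≢ 1 (mod 53) for each prime q ∈ {2, 13}.
10^26 ≡ 1 (mod 53)  [q = 2: ≡ 1 ✗]
10^4 ≡ 36 (mod 53)  [q = 13: ≢ 1 ✓]
Since 10^26 ≡ 1, the order of 10 divides 26 < 52, so 10 is not a primitive root.

No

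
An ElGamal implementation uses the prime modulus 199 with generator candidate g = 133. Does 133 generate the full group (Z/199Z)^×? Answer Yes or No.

Yes

φ(199) = 199 − 1 = 198 = 2 · 3^2 · 11.
133 is a primitive root mod 199 iff 133^(φ(199)/q) ≢ 1 for every prime q | φ(199), i.e. q ∈ {2, 3, 11}.
133^99 ≡ 198 (mod 199)  [q = 2: ≢ 1 ✓]
133^66 ≡ 92 (mod 199)  [q = 3: ≢ 1 ✓]
133^18 ≡ 121 (mod 199)  [q = 11: ≢ 1 ✓]
All checks pass, so 133 has order 198 and is a primitive root modulo 199.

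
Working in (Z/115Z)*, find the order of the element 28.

44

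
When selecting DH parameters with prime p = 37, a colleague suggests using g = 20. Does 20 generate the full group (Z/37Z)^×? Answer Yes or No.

Yes

φ(37) = 37 − 1 = 36 = 2^2 · 3^2.
Test 20^(36/q) mod 37 for each prime factor q of 36:
20^18 ≡ 36 (mod 37)  [q = 2: ≢ 1 ✓]
20^12 ≡ 26 (mod 37)  [q = 3: ≢ 1 ✓]
Every test exponent gives a nontrivial residue, hence 20 generates the full group.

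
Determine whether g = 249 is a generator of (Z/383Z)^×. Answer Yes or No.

Yes

φ(383) = 383 − 1 = 382 = 2 · 191.
249 is a primitive root mod 383 iff 249^(φ(383)/q) ≢ 1 for every prime q | φ(383), i.e. q ∈ {2, 191}.
249^191 ≡ 382 (mod 383)  [q = 2: ≢ 1 ✓]
249^2 ≡ 338 (mod 383)  [q = 191: ≢ 1 ✓]
All checks pass, so 249 has order 382 and is a primitive root modulo 383.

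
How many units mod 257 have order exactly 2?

φ(257) = 257 − 1 = 256 = 2^8.
Since (Z/257Z)^× is cyclic of order 256, the number of elements of order d is φ(d) when d | 256 and 0 otherwise.
2 | 256, and φ(2) = 2 − 1 = 1.

1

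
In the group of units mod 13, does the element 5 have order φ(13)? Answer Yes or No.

No

φ(13) = 13 − 1 = 12 = 2^2 · 3.
An element g generates (Z/13Z)^× iff g^(12/q) ≢ 1 (mod 13) for each prime q ∈ {2, 3}.
5^6 ≡ 12 (mod 13)  [q = 2: ≢ 1 ✓]
5^4 ≡ 1 (mod 13)  [q = 3: ≡ 1 ✗]
The check at q = 3 fails, so 5 generates a proper subgroup.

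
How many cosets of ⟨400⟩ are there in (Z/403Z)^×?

12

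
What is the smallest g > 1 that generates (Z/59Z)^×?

2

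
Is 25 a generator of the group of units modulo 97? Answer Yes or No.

φ(97) = 97 − 1 = 96 = 2^5 · 3.
It suffices to check that the order of 25 is not a proper divisor of 96: compute 25^(96/q) for q ∈ {2, 3}.
25^48 ≡ 1 (mod 97)  [q = 2: ≡ 1 ✗]
25^32 ≡ 61 (mod 97)  [q = 3: ≢ 1 ✓]
Since 25^48 ≡ 1, the order of 25 divides 48 < 96, so 25 is not a primitive root.

No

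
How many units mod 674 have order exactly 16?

8

φ(674) = φ(2)·φ(337) = 1·336 = 336 = 2^4 · 3 · 7.
In a cyclic group of order 336, there are φ(d) elements of order d for each divisor d of 336, and zero for non-divisors.
16 = 2^4 divides 336, and φ(16) = 8.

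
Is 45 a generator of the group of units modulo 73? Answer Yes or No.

Yes

φ(73) = 73 − 1 = 72 = 2^3 · 3^2.
An element g generates (Z/73Z)^× iff g^(72/q) ≢ 1 (mod 73) for each prime q ∈ {2, 3}.
45^36 ≡ 72 (mod 73)  [q = 2: ≢ 1 ✓]
45^24 ≡ 8 (mod 73)  [q = 3: ≢ 1 ✓]
Every test exponent gives a nontrivial residue, hence 45 generates the full group.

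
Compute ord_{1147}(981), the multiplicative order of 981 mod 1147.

The order of 981 must divide φ(1147) = φ(31·37) = (31−1)·(37−1) = 30·36 = 1080 = 2^3 · 3^3 · 5.
Divisors of 1080: 1, 2, 3, 4, 5, 6, 8, 9, 10, 12, 15, 18, 20, 24, 27, 30, 36, 40, 45, 54, 60, 72, 90, 108, 120, 135, 180, 216, 270, 360, 540, 1080.
Check 981^d mod 1147 for each divisor in increasing order:
981^1 ≡ 981 (mod 1147)
981^2 ≡ 28 (mod 1147)
981^3 ≡ 1087 (mod 1147)
981^4 ≡ 784 (mod 1147)
981^5 ≡ 614 (mod 1147)
981^6 ≡ 159 (mod 1147)
981^8 ≡ 1011 (mod 1147)
981^9 ≡ 783 (mod 1147)
981^10 ≡ 780 (mod 1147)
981^12 ≡ 47 (mod 1147)
981^15 ≡ 621 (mod 1147)
981^18 ≡ 591 (mod 1147)
981^20 ≡ 490 (mod 1147)
981^24 ≡ 1062 (mod 1147)
981^27 ≡ 512 (mod 1147)
981^30 ≡ 249 (mod 1147)
981^36 ≡ 593 (mod 1147)
981^40 ≡ 377 (mod 1147)
981^45 ≡ 931 (mod 1147)
981^54 ≡ 628 (mod 1147)
981^60 ≡ 63 (mod 1147)
981^72 ≡ 667 (mod 1147)
981^90 ≡ 776 (mod 1147)
981^108 ≡ 963 (mod 1147)
981^120 ≡ 528 (mod 1147)
981^135 ≡ 993 (mod 1147)
981^180 ≡ 1 (mod 1147) ✓
The smallest such exponent is 180, so the order of 981 is 180.

180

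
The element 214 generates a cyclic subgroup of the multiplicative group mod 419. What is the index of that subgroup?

1

By Lagrange's theorem, ord_419(214) divides φ(419) = 419 − 1 = 418 = 2 · 11 · 19.
Divisors of 418: 1, 2, 11, 19, 22, 38, 209, 418.
Evaluate successive powers at the divisors of 418:
214^1 ≡ 214
214^2 ≡ 125
214^11 ≡ 211
214^19 ≡ 119
214^22 ≡ 107
214^38 ≡ 334
214^209 ≡ 418
214^418 ≡ 1
So ord_419(214) = 418, hence |⟨214⟩| = 418.
Index = |(Z/419Z)^×| / |⟨214⟩| = 418 / 418 = 1.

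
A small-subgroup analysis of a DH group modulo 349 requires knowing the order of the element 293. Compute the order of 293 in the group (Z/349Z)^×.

Since 293 ∈ (Z/349Z)^×, its order divides φ(349) = 349 − 1 = 348 = 2^2 · 3 · 29.
Divisors of 348: 1, 2, 3, 4, 6, 12, 29, 58, 87, 116, 174, 348.
Compute 293^d (mod 349) for the divisors d until we hit 1:
293^1 ≡ 293
293^2 ≡ 344
293^3 ≡ 280
293^4 ≡ 25
293^6 ≡ 224
293^12 ≡ 269
293^29 ≡ 226
293^58 ≡ 122
293^87 ≡ 1
Therefore the multiplicative order of 293 modulo 349 is 87.

87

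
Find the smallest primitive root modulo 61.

2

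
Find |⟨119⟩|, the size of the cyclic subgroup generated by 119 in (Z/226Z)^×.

112

Since 119 ∈ (Z/226Z)^×, its order divides φ(226) = φ(2)·φ(113) = 1·112 = 112 = 2^4 · 7.
Divisors of 112: 1, 2, 4, 7, 8, 14, 16, 28, 56, 112.
Test each divisor d:
119^1 ≡ 119 (mod 226)
119^2 ≡ 149 (mod 226)
119^4 ≡ 53 (mod 226)
119^7 ≡ 35 (mod 226)
119^8 ≡ 97 (mod 226)
119^14 ≡ 95 (mod 226)
119^16 ≡ 143 (mod 226)
119^28 ≡ 211 (mod 226)
119^56 ≡ 225 (mod 226)
119^112 ≡ 1 (mod 226) ✓
Therefore the multiplicative order of 119 modulo 226 is 112.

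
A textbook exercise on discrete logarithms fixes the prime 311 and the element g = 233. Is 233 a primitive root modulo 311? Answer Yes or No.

φ(311) = 311 − 1 = 310 = 2 · 5 · 31.
It suffices to check that the order of 233 is not a proper divisor of 310: compute 233^(310/q) for q ∈ {2, 5, 31}.
233^155 ≡ 310 (mod 311)  [q = 2: ≢ 1 ✓]
233^62 ≡ 36 (mod 311)  [q = 5: ≢ 1 ✓]
233^10 ≡ 126 (mod 311)  [q = 31: ≢ 1 ✓]
Every test exponent gives a nontrivial residue, hence 233 generates the full group.

Yes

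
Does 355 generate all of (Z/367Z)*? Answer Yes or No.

φ(367) = 367 − 1 = 366 = 2 · 3 · 61.
355 is a primitive root mod 367 iff 355^(φ(367)/q) ≢ 1 for every prime q | φ(367), i.e. q ∈ {2, 3, 61}.
355^183 ≡ 1 (mod 367)  [q = 2: ≡ 1 ✗]
355^122 ≡ 83 (mod 367)  [q = 3: ≢ 1 ✓]
355^6 ≡ 72 (mod 367)  [q = 61: ≢ 1 ✓]
355^183 ≡ 1 shows ord(355) | 183, strictly less than φ(367); not a primitive root.

No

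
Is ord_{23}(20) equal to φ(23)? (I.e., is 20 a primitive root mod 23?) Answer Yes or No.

Yes

φ(23) = 23 − 1 = 22 = 2 · 11.
Test 20^(22/q) mod 23 for each prime factor q of 22:
20^11 ≡ 22 (mod 23)  [q = 2: ≢ 1 ✓]
20^2 ≡ 9 (mod 23)  [q = 11: ≢ 1 ✓]
None equal 1, so ord_23(20) = 22: 20 is a primitive root.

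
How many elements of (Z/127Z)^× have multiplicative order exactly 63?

φ(127) = 127 − 1 = 126 = 2 · 3^2 · 7.
(Z/127Z)^× is cyclic (|G| = 126); a cyclic group of order m has exactly φ(d) elements of each order d | m, and none otherwise.
63 = 3^2 · 7 divides 126, and φ(63) = 36.

36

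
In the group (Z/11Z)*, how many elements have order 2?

1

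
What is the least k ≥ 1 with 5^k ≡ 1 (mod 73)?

The order of 5 must divide φ(73) = 73 − 1 = 72 = 2^3 · 3^2.
Divisors of 72: 1, 2, 3, 4, 6, 8, 9, 12, 18, 24, 36, 72.
Compute 5^d (mod 73) for the divisors d until we hit 1:
5^1 ≡ 5
5^2 ≡ 25
5^3 ≡ 52
5^4 ≡ 41
5^6 ≡ 3
5^8 ≡ 2
5^9 ≡ 10
5^12 ≡ 9
5^18 ≡ 27
5^24 ≡ 8
5^36 ≡ 72
5^72 ≡ 1
Therefore the multiplicative order of 5 modulo 73 is 72.

72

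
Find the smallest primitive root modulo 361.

2

φ(361) = φ(19^2) = 19·(19−1) = 342 = 2 · 3^2 · 19.
Test candidates g = 2, 3, … against the prime factors q ∈ {2, 3, 19} of φ(361): g is a generator iff g^(342/q) ≢ 1 for every such q.
g = 2: 2^171 ≡ 360; 2^114 ≡ 292; 2^18 ≡ 58 — none is 1, so 2 is a primitive root.
Hence the least primitive root of 361 is 2.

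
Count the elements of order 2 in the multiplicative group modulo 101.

φ(101) = 101 − 1 = 100 = 2^2 · 5^2.
In a cyclic group of order 100, there are φ(d) elements of order d for each divisor d of 100, and zero for non-divisors.
2 | 100, and φ(2) = 2 − 1 = 1.

1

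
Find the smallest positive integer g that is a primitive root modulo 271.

6

φ(271) = 271 − 1 = 270 = 2 · 3^3 · 5.
g is a primitive root iff g^(270/q) ≢ 1 (mod 271) for each prime q ∈ {2, 3, 5}.
g = 2: 2^135 ≡ 1 — hits 1, so not a primitive root.
g = 3: 3^135 ≡ 270; 3^90 ≡ 1 — hits 1, so not a primitive root.
g = 4: 4^135 ≡ 1 — hits 1, so not a primitive root.
g = 5: 5^135 ≡ 1 — hits 1, so not a primitive root.
g = 6: 6^135 ≡ 270; 6^90 ≡ 242; 6^54 ≡ 10 — none is 1, so 6 is a primitive root.
So 6 is the smallest generator of (Z/271Z)^×.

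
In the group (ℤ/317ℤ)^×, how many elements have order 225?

0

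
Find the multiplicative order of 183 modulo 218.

54

ord(183) | φ(218) = φ(2)·φ(109) = 1·108 = 108 = 2^2 · 3^3.
Divisors of 108: 1, 2, 3, 4, 6, 9, 12, 18, 27, 36, 54, 108.
Check 183^d mod 218 for each divisor in increasing order:
183^1 ≡ 183 (mod 218)
183^2 ≡ 135 (mod 218)
183^3 ≡ 71 (mod 218)
183^4 ≡ 131 (mod 218)
183^6 ≡ 27 (mod 218)
183^9 ≡ 173 (mod 218)
183^12 ≡ 75 (mod 218)
183^18 ≡ 63 (mod 218)
183^27 ≡ 217 (mod 218)
183^36 ≡ 45 (mod 218)
183^54 ≡ 1 (mod 218) ✓
The smallest such exponent is 54, so the order of 183 is 54.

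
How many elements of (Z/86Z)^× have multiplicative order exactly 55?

0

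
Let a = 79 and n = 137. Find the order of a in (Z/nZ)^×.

136

By Lagrange's theorem, ord_137(79) divides φ(137) = 137 − 1 = 136 = 2^3 · 17.
Divisors of 136: 1, 2, 4, 8, 17, 34, 68, 136.
Test each divisor d:
79^1 ≡ 79 (mod 137)
79^2 ≡ 76 (mod 137)
79^4 ≡ 22 (mod 137)
79^8 ≡ 73 (mod 137)
79^17 ≡ 127 (mod 137)
79^34 ≡ 100 (mod 137)
79^68 ≡ 136 (mod 137)
79^136 ≡ 1 (mod 137) ✓
Therefore the multiplicative order of 79 modulo 137 is 136.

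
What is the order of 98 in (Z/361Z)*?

Since 98 ∈ (Z/361Z)^×, its order divides φ(361) = φ(19^2) = 19·(19−1) = 342 = 2 · 3^2 · 19.
Divisors of 342: 1, 2, 3, 6, 9, 18, 19, 38, 57, 114, 171, 342.
Compute 98^d (mod 361) for the divisors d until we hit 1:
98^1 ≡ 98
98^2 ≡ 218
98^3 ≡ 65
98^6 ≡ 254
98^9 ≡ 265
98^18 ≡ 191
98^19 ≡ 307
98^38 ≡ 28
98^57 ≡ 293
98^114 ≡ 292
98^171 ≡ 360
98^342 ≡ 1
Therefore the multiplicative order of 98 modulo 361 is 342.

342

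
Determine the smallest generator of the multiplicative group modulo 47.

5

φ(47) = 47 − 1 = 46 = 2 · 23.
Test candidates g = 2, 3, … against the prime factors q ∈ {2, 23} of φ(47): g is a generator iff g^(46/q) ≢ 1 for every such q.
g = 2: 2^23 ≡ 1 — hits 1, so not a primitive root.
g = 3: 3^23 ≡ 1 — hits 1, so not a primitive root.
g = 4: 4^23 ≡ 1 — hits 1, so not a primitive root.
g = 5: 5^23 ≡ 46; 5^2 ≡ 25 — none is 1, so 5 is a primitive root.
The smallest primitive root modulo 47 is 5.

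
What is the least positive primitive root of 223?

3

φ(223) = 223 − 1 = 222 = 2 · 3 · 37.
Test candidates g = 2, 3, … against the prime factors q ∈ {2, 3, 37} of φ(223): g is a generator iff g^(222/q) ≢ 1 for every such q.
g = 2: 2^111 ≡ 1 — hits 1, so not a primitive root.
g = 3: 3^111 ≡ 222; 3^74 ≡ 183; 3^6 ≡ 60 — none is 1, so 3 is a primitive root.
Hence the least primitive root of 223 is 3.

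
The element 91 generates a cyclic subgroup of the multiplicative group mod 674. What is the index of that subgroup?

2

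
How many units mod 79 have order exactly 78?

24

φ(79) = 79 − 1 = 78 = 2 · 3 · 13.
In a cyclic group of order 78, there are φ(d) elements of order d for each divisor d of 78, and zero for non-divisors.
78 = 2 · 3 · 13 divides 78, and φ(78) = 24.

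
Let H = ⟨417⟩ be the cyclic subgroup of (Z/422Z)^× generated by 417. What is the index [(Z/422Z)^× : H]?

ord(417) | φ(422) = φ(2)·φ(211) = 1·210 = 210 = 2 · 3 · 5 · 7.
Divisors of 210: 1, 2, 3, 5, 6, 7, 10, 14, 15, 21, 30, 35, 42, 70, 105, 210.
Compute 417^d (mod 422) for the divisors d until we hit 1:
417^1 ≡ 417
417^2 ≡ 25
417^3 ≡ 297
417^5 ≡ 251
417^6 ≡ 11
417^7 ≡ 367
417^10 ≡ 123
417^14 ≡ 71
417^15 ≡ 67
417^21 ≡ 315
417^30 ≡ 269
417^35 ≡ 421
417^42 ≡ 55
417^70 ≡ 1
Thus |⟨417⟩| = ord(417) = 70.
Index = |(Z/422Z)^×| / |⟨417⟩| = 210 / 70 = 3.

3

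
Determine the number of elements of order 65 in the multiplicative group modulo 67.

0

φ(67) = 67 − 1 = 66 = 2 · 3 · 11.
In a cyclic group of order 66, there are φ(d) elements of order d for each divisor d of 66, and zero for non-divisors.
Since 65 ∤ 66, the count is 0.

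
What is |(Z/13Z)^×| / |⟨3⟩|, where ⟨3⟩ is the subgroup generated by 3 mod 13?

The order of 3 must divide φ(13) = 13 − 1 = 12 = 2^2 · 3.
Divisors of 12: 1, 2, 3, 4, 6, 12.
Evaluate successive powers at the divisors of 12:
3^1 ≡ 3
3^2 ≡ 9
3^3 ≡ 1
Thus |⟨3⟩| = ord(3) = 3.
[(Z/13Z)^× : ⟨3⟩] = 12/3 = 4.

4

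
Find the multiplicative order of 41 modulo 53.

52

Since 41 ∈ (Z/53Z)^×, its order divides φ(53) = 53 − 1 = 52 = 2^2 · 13.
Divisors of 52: 1, 2, 4, 13, 26, 52.
Evaluate successive powers at the divisors of 52:
41^1 ≡ 41
41^2 ≡ 38
41^4 ≡ 13
41^13 ≡ 30
41^26 ≡ 52
41^52 ≡ 1
The smallest such exponent is 52, so the order of 41 is 52.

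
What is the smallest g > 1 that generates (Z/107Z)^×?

φ(107) = 107 − 1 = 106 = 2 · 53.
Test candidates g = 2, 3, … against the prime factors q ∈ {2, 53} of φ(107): g is a generator iff g^(106/q) ≢ 1 for every such q.
g = 2: 2^53 ≡ 106; 2^2 ≡ 4 — none is 1, so 2 is a primitive root.
So 2 is the smallest generator of (Z/107Z)^×.

2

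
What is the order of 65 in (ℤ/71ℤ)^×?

70

ord(65) | φ(71) = 71 − 1 = 70 = 2 · 5 · 7.
Divisors of 70: 1, 2, 5, 7, 10, 14, 35, 70.
Check 65^d mod 71 for each divisor in increasing order:
65^1 ≡ 65 (mod 71)
65^2 ≡ 36 (mod 71)
65^5 ≡ 34 (mod 71)
65^7 ≡ 17 (mod 71)
65^10 ≡ 20 (mod 71)
65^14 ≡ 5 (mod 71)
65^35 ≡ 70 (mod 71)
65^70 ≡ 1 (mod 71) ✓
Hence ord(65) = 70.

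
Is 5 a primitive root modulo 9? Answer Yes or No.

Yes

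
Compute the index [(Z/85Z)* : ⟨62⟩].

4

The order of 62 must divide φ(85) = φ(5·17) = (5−1)·(17−1) = 4·16 = 64 = 2^6.
Divisors of 64: 1, 2, 4, 8, 16, 32, 64.
Test each divisor d:
62^1 ≡ 62
62^2 ≡ 19
62^4 ≡ 21
62^8 ≡ 16
62^16 ≡ 1
Thus |⟨62⟩| = ord(62) = 16.
[(Z/85Z)^× : ⟨62⟩] = 64/16 = 4.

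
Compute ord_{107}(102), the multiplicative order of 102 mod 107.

53

ord(102) | φ(107) = 107 − 1 = 106 = 2 · 53.
Divisors of 106: 1, 2, 53, 106.
Evaluate successive powers at the divisors of 106:
102^1 ≡ 102 (mod 107)
102^2 ≡ 25 (mod 107)
102^53 ≡ 1 (mod 107) ✓
The smallest such exponent is 53, so the order of 102 is 53.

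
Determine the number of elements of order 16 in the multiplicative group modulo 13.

φ(13) = 13 − 1 = 12 = 2^2 · 3.
(Z/13Z)^× is cyclic (|G| = 12); a cyclic group of order m has exactly φ(d) elements of each order d | m, and none otherwise.
16 does not divide 12, so no element of (Z/13Z)^× has order 16.

0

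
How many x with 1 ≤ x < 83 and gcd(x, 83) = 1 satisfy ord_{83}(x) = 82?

φ(83) = 83 − 1 = 82 = 2 · 41.
(Z/83Z)^× is cyclic (|G| = 82); a cyclic group of order m has exactly φ(d) elements of each order d | m, and none otherwise.
82 = 2 · 41 divides 82, and φ(82) = 40.

40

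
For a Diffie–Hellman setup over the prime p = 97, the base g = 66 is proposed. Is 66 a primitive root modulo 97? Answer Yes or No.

φ(97) = 97 − 1 = 96 = 2^5 · 3.
Test 66^(96/q) mod 97 for each prime factor q of 96:
66^48 ≡ 1 (mod 97)  [q = 2: ≡ 1 ✗]
66^32 ≡ 35 (mod 97)  [q = 3: ≢ 1 ✓]
66^48 ≡ 1 shows ord(66) | 48, strictly less than φ(97); not a primitive root.

No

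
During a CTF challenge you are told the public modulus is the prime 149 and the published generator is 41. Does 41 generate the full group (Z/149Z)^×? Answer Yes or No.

Yes

φ(149) = 149 − 1 = 148 = 2^2 · 37.
It suffices to check that the order of 41 is not a proper divisor of 148: compute 41^(148/q) for q ∈ {2, 37}.
41^74 ≡ 148 (mod 149)  [q = 2: ≢ 1 ✓]
41^4 ≡ 125 (mod 149)  [q = 37: ≢ 1 ✓]
None equal 1, so ord_149(41) = 148: 41 is a primitive root.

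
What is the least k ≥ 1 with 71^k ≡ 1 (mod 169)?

ord(71) | φ(169) = φ(13^2) = 13·(13−1) = 156 = 2^2 · 3 · 13.
Divisors of 156: 1, 2, 3, 4, 6, 12, 13, 26, 39, 52, 78, 156.
Evaluate successive powers at the divisors of 156:
71^1 ≡ 71 (mod 169)
71^2 ≡ 140 (mod 169)
71^3 ≡ 138 (mod 169)
71^4 ≡ 165 (mod 169)
71^6 ≡ 116 (mod 169)
71^12 ≡ 105 (mod 169)
71^13 ≡ 19 (mod 169)
71^26 ≡ 23 (mod 169)
71^39 ≡ 99 (mod 169)
71^52 ≡ 22 (mod 169)
71^78 ≡ 168 (mod 169)
71^156 ≡ 1 (mod 169) ✓
Hence ord(71) = 156.

156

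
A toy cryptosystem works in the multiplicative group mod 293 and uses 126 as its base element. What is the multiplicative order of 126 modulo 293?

By Lagrange's theorem, ord_293(126) divides φ(293) = 293 − 1 = 292 = 2^2 · 73.
Divisors of 292: 1, 2, 4, 73, 146, 292.
Evaluate successive powers at the divisors of 292:
126^1 ≡ 126 (mod 293)
126^2 ≡ 54 (mod 293)
126^4 ≡ 279 (mod 293)
126^73 ≡ 1 (mod 293) ✓
Therefore the multiplicative order of 126 modulo 293 is 73.

73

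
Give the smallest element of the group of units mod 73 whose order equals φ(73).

5

φ(73) = 73 − 1 = 72 = 2^3 · 3^2.
Test candidates g = 2, 3, … against the prime factors q ∈ {2, 3} of φ(73): g is a generator iff g^(72/q) ≢ 1 for every such q.
g = 2: 2^36 ≡ 1 — hits 1, so not a primitive root.
g = 3: 3^36 ≡ 1 — hits 1, so not a primitive root.
g = 4: 4^36 ≡ 1 — hits 1, so not a primitive root.
g = 5: 5^36 ≡ 72; 5^24 ≡ 8 — none is 1, so 5 is a primitive root.
The smallest primitive root modulo 73 is 5.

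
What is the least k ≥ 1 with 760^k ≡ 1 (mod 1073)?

Since 760 ∈ (Z/1073Z)^×, its order divides φ(1073) = φ(29·37) = (29−1)·(37−1) = 28·36 = 1008 = 2^4 · 3^2 · 7.
Divisors of 1008: 1, 2, 3, 4, 6, 7, 8, 9, 12, 14, 16, 18, 21, 24, 28, 36, 42, 48, 56, 63, 72, 84, 112, 126, 144, 168, 252, 336, 504, 1008.
Check 760^d mod 1073 for each divisor in increasing order:
760^1 ≡ 760
760^2 ≡ 326
760^3 ≡ 970
760^4 ≡ 49
760^6 ≡ 952
760^7 ≡ 318
760^8 ≡ 255
760^9 ≡ 660
760^12 ≡ 692
760^14 ≡ 262
760^16 ≡ 645
760^18 ≡ 1035
760^21 ≡ 695
760^24 ≡ 306
760^28 ≡ 1045
760^36 ≡ 371
760^42 ≡ 175
760^48 ≡ 285
760^56 ≡ 784
760^63 ≡ 376
760^72 ≡ 297
760^84 ≡ 581
760^112 ≡ 900
760^126 ≡ 813
760^144 ≡ 223
760^168 ≡ 639
760^252 ≡ 1
Hence ord(760) = 252.

252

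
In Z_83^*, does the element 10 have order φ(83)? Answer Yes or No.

No

φ(83) = 83 − 1 = 82 = 2 · 41.
Test 10^(82/q) mod 83 for each prime factor q of 82:
10^41 ≡ 1 (mod 83)  [q = 2: ≡ 1 ✗]
10^2 ≡ 17 (mod 83)  [q = 41: ≢ 1 ✓]
Since 10^41 ≡ 1, the order of 10 divides 41 < 82, so 10 is not a primitive root.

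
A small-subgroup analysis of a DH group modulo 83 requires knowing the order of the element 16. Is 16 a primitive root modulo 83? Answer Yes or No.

No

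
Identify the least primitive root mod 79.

φ(79) = 79 − 1 = 78 = 2 · 3 · 13.
Test candidates g = 2, 3, … against the prime factors q ∈ {2, 3, 13} of φ(79): g is a generator iff g^(78/q) ≢ 1 for every such q.
g = 2: 2^39 ≡ 1 — hits 1, so not a primitive root.
g = 3: 3^39 ≡ 78; 3^26 ≡ 23; 3^6 ≡ 18 — none is 1, so 3 is a primitive root.
Hence the least primitive root of 79 is 3.

3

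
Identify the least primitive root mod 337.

10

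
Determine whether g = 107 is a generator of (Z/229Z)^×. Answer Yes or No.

No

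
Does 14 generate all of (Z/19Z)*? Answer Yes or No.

φ(19) = 19 − 1 = 18 = 2 · 3^2.
Test 14^(18/q) mod 19 for each prime factor q of 18:
14^9 ≡ 18 (mod 19)  [q = 2: ≢ 1 ✓]
14^6 ≡ 7 (mod 19)  [q = 3: ≢ 1 ✓]
All checks pass, so 14 has order 18 and is a primitive root modulo 19.

Yes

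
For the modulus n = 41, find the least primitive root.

φ(41) = 41 − 1 = 40 = 2^3 · 5.
Test candidates g = 2, 3, … against the prime factors q ∈ {2, 5} of φ(41): g is a generator iff g^(40/q) ≢ 1 for every such q.
g = 2: 2^20 ≡ 1 — hits 1, so not a primitive root.
g = 3: 3^20 ≡ 40; 3^8 ≡ 1 — hits 1, so not a primitive root.
g = 4: 4^20 ≡ 1 — hits 1, so not a primitive root.
g = 5: 5^20 ≡ 1 — hits 1, so not a primitive root.
g = 6: 6^20 ≡ 40; 6^8 ≡ 10 — none is 1, so 6 is a primitive root.
The smallest primitive root modulo 41 is 6.

6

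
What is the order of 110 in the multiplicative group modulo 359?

179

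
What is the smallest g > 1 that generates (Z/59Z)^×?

2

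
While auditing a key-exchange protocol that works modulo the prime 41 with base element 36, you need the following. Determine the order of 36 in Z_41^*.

By Lagrange's theorem, ord_41(36) divides φ(41) = 41 − 1 = 40 = 2^3 · 5.
Divisors of 40: 1, 2, 4, 5, 8, 10, 20, 40.
Check 36^d mod 41 for each divisor in increasing order:
36^1 ≡ 36 (mod 41)
36^2 ≡ 25 (mod 41)
36^4 ≡ 10 (mod 41)
36^5 ≡ 32 (mod 41)
36^8 ≡ 18 (mod 41)
36^10 ≡ 40 (mod 41)
36^20 ≡ 1 (mod 41) ✓
Hence ord(36) = 20.

20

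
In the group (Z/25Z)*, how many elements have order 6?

φ(25) = φ(5^2) = 5·(5−1) = 20 = 2^2 · 5.
In a cyclic group of order 20, there are φ(d) elements of order d for each divisor d of 20, and zero for non-divisors.
Here 20 is not a multiple of 6, so there are no elements of order 6.

0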